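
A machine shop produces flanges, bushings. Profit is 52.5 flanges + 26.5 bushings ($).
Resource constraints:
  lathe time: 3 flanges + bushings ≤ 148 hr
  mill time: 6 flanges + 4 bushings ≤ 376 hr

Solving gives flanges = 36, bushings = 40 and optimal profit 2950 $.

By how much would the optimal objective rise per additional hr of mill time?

4.5

Check each constraint at x*: lathe time 148/148 (tight); mill time 376/376 (tight).
The binding rows give the dual system: 3·y_lathe time + 6·y_mill time = 52.5 and 1·y_lathe time + 4·y_mill time = 26.5.
Solving: y_lathe time = 8.5, y_mill time = 4.5.
Shadow price of mill time = 4.5.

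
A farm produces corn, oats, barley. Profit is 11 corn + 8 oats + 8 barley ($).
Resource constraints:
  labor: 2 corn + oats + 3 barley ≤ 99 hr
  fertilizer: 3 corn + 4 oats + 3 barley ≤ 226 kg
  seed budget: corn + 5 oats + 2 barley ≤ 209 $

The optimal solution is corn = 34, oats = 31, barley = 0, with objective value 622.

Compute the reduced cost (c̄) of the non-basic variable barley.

At the optimum: labor uses 99 of 99 (binding); fertilizer uses 226 of 226 (binding); seed budget uses 189 of 209 (slack = 20).
Since seed budget is not tight, its dual is 0.
From A_Bᵀ y = c: 2·y_labor + 3·y_fertilizer = 11; 1·y_labor + 4·y_fertilizer = 8.
Solving: y_labor = 4, y_fertilizer = 1.
Reduced cost of barley: c₃ − yᵀa₃ = 8 − (4·3 + 1·3) = 8 − 15 = -7.

-7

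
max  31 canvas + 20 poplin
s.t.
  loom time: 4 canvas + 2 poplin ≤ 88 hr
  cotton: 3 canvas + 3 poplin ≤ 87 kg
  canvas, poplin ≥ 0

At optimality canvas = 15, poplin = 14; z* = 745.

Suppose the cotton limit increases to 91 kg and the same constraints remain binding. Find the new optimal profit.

757

Both loom time and cotton are binding at x*.
From A_Bᵀ y = c: 4·y_loom time + 3·y_cotton = 31; 2·y_loom time + 3·y_cotton = 20.
Solving: y_loom time = 5.5, y_cotton = 3.
Δz = y_cotton·Δb = 3 × (4) = 12, so new z* = 745 + 12 = 757.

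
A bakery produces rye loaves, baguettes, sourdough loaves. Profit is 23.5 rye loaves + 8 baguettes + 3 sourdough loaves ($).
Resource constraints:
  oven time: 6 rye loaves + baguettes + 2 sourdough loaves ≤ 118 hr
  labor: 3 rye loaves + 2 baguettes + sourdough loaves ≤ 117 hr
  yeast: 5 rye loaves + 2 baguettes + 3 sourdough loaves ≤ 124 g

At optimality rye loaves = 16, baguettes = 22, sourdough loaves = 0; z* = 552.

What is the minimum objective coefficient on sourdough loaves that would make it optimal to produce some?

Check each constraint at x*: oven time 118/118 (tight); labor 92/117 (slack 25); yeast 124/124 (tight).
By complementary slackness, y = 0 for the non-binding constraint.
The binding rows give the dual system: 6·y_oven time + 5·y_yeast = 23.5 and 1·y_oven time + 2·y_yeast = 8.
→ y_oven time = 1 and y_yeast = 3.5.
sourdough loaves enters the basis when its profit ≥ yᵀa₃ = 1·2 + 3.5·3 = 12.5.

12.5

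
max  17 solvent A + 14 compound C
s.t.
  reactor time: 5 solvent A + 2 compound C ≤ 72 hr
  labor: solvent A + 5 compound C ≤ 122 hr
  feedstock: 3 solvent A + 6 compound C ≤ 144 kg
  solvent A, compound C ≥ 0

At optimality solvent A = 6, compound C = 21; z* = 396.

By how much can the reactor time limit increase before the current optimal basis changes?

Binding constraints: reactor time, feedstock. The basis is B = [[5,2],[3,6]] with det 24.
Per unit increase in reactor time, x* moves by d = (0.25, -0.125).
The basis stays optimal until compound C reaches 0; allowable increase = 168 hr.

168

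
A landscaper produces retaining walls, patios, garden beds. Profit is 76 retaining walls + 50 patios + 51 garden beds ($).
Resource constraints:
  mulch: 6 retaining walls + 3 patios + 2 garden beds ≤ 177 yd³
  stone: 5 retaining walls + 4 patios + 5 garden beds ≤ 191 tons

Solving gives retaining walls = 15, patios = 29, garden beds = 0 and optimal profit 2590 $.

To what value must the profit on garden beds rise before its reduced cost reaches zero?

52

At the optimum: mulch uses 177 of 177 (binding); stone uses 191 of 191 (binding).
Dual feasibility on the basic columns requires 6·y_mulch + 5·y_stone = 76, 3·y_mulch + 4·y_stone = 50.
Solving: y_mulch = 6, y_stone = 8.
garden beds enters the basis when its profit ≥ yᵀa₃ = 6·2 + 8·5 = 52.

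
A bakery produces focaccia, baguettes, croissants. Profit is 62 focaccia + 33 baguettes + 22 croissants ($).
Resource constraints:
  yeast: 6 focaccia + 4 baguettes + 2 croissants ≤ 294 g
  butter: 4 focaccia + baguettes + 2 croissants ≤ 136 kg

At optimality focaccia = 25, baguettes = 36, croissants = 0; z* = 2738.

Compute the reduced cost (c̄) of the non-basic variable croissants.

-2

Both yeast and butter are binding at x*.
Dual feasibility on the basic columns requires 6·y_yeast + 4·y_butter = 62, 4·y_yeast + 1·y_butter = 33.
This yields shadow prices y_yeast = 7, y_butter = 5.
Reduced cost of croissants: c₃ − yᵀa₃ = 22 − (7·2 + 5·2) = 22 − 24 = -2.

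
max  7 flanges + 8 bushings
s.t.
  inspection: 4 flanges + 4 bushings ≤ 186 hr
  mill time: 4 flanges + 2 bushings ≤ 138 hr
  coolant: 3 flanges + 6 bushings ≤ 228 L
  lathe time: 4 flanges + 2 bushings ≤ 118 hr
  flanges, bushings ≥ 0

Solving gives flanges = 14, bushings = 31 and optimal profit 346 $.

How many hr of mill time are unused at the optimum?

20

mill time used = 4·14 + 2·31 = 118; slack = 138 − 118 = 20.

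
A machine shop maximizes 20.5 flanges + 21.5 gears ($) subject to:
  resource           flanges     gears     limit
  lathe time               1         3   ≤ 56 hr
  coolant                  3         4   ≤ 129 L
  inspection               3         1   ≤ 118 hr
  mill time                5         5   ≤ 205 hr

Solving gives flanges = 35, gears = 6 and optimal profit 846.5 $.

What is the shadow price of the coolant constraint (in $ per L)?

At the optimum: lathe time uses 53 of 56 (slack = 3); coolant uses 129 of 129 (binding); inspection uses 111 of 118 (slack = 7); mill time uses 205 of 205 (binding).
Since lathe time, inspection are not tight, their duals are 0.
Dual feasibility on the basic columns requires 3·y_coolant + 5·y_mill time = 20.5, 4·y_coolant + 5·y_mill time = 21.5.
Solving: y_coolant = 1, y_mill time = 3.5.
Shadow price of coolant = 1.

1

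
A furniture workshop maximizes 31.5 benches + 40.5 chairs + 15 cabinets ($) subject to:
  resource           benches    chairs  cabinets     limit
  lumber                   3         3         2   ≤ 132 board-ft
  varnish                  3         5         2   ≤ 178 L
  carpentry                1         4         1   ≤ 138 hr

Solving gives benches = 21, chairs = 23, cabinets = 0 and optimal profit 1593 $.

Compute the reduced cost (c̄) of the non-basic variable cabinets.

At the optimum: lumber uses 132 of 132 (binding); varnish uses 178 of 178 (binding); carpentry uses 113 of 138 (slack = 25).
By complementary slackness, y = 0 for the non-binding constraint.
From A_Bᵀ y = c: 3·y_lumber + 3·y_varnish = 31.5; 3·y_lumber + 5·y_varnish = 40.5.
→ y_lumber = 6 and y_varnish = 4.5.
Reduced cost of cabinets: c₃ − yᵀa₃ = 15 − (6·2 + 4.5·2) = 15 − 21 = -6.

-6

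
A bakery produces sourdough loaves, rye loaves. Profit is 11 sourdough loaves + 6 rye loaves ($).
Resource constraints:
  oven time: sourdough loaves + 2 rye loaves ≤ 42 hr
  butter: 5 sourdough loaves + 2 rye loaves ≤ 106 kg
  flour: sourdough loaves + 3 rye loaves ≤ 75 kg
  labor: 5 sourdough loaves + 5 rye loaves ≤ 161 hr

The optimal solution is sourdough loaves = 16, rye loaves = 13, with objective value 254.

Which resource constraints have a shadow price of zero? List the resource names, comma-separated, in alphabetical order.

oven time: 42/42 (binding)
butter: 106/106 (binding)
flour: 55/75 (slack 20)
labor: 145/161 (slack 16)
By complementary slackness, a constraint with positive slack has shadow price 0 → flour, labor.

flour, labor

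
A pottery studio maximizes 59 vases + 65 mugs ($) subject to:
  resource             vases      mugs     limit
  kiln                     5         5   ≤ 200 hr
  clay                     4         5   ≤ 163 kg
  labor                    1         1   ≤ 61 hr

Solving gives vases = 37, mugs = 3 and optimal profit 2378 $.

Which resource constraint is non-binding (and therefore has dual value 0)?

kiln: 200/200 (binding)
clay: 163/163 (binding)
labor: 40/61 (slack 21)
By complementary slackness, a constraint with positive slack has shadow price 0 → labor.

labor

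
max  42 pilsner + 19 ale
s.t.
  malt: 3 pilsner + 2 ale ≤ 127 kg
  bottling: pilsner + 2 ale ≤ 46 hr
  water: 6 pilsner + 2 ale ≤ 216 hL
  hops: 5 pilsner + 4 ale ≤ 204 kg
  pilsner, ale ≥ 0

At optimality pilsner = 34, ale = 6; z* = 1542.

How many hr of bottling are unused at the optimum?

bottling used = 1·34 + 2·6 = 46; slack = 46 − 46 = 0.

0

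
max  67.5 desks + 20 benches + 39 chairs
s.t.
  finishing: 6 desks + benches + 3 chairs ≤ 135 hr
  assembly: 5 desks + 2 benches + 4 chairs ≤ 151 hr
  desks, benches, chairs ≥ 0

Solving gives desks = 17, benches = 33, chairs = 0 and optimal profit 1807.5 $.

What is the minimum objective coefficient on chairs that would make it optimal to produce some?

Both finishing and assembly are binding at x*.
From A_Bᵀ y = c: 6·y_finishing + 5·y_assembly = 67.5; 1·y_finishing + 2·y_assembly = 20.
→ y_finishing = 5 and y_assembly = 7.5.
chairs enters the basis when its profit ≥ yᵀa₃ = 5·3 + 7.5·4 = 45.

45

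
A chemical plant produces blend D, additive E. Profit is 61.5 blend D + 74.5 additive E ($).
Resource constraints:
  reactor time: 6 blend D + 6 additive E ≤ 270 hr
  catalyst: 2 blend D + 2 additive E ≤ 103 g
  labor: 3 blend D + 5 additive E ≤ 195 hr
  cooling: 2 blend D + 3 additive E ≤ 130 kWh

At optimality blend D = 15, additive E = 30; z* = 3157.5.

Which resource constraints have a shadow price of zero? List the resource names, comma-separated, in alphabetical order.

reactor time: 270/270 (binding)
catalyst: 90/103 (slack 13)
labor: 195/195 (binding)
cooling: 120/130 (slack 10)
By complementary slackness, a constraint with positive slack has shadow price 0 → catalyst, cooling.

catalyst, cooling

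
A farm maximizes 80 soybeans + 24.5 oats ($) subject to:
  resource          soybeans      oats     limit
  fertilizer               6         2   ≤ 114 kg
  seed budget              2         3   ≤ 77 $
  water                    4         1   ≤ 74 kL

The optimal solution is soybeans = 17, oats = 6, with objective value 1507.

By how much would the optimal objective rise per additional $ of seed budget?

Check each constraint at x*: fertilizer 114/114 (tight); seed budget 52/77 (slack 25); water 74/74 (tight).
By complementary slackness, y = 0 for the non-binding constraint.
From A_Bᵀ y = c: 6·y_fertilizer + 4·y_water = 80; 2·y_fertilizer + 1·y_water = 24.5.
This yields shadow prices y_fertilizer = 9, y_water = 6.5.
Shadow price of seed budget = 0.

0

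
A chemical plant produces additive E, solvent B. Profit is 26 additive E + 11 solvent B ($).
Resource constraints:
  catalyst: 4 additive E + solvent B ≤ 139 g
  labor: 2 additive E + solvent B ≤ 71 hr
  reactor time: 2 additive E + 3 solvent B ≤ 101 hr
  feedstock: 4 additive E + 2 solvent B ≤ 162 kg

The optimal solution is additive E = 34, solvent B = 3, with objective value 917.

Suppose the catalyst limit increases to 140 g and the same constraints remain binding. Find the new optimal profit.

Check each constraint at x*: catalyst 139/139 (tight); labor 71/71 (tight); reactor time 77/101 (slack 24); feedstock 142/162 (slack 20).
Slack constraints have shadow price 0 (complementary slackness).
The binding rows give the dual system: 4·y_catalyst + 2·y_labor = 26 and 1·y_catalyst + 1·y_labor = 11.
Solving: y_catalyst = 2, y_labor = 9.
Δz = y_catalyst·Δb = 2 × (1) = 2, so new z* = 917 + 2 = 919.

919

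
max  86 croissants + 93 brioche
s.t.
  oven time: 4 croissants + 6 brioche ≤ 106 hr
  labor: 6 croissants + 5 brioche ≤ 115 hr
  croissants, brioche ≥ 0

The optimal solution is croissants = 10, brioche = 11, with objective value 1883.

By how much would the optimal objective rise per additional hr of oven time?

8

At the optimum: oven time uses 106 of 106 (binding); labor uses 115 of 115 (binding).
Dual feasibility on the basic columns requires 4·y_oven time + 6·y_labor = 86, 6·y_oven time + 5·y_labor = 93.
→ y_oven time = 8 and y_labor = 9.
Shadow price of oven time = 8.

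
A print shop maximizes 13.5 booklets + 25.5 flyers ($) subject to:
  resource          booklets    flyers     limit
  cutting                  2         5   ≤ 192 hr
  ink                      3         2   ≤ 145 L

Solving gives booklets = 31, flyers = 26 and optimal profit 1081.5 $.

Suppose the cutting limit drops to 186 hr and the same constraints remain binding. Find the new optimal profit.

1054.5

At the optimum: cutting uses 192 of 192 (binding); ink uses 145 of 145 (binding).
Dual feasibility on the basic columns requires 2·y_cutting + 3·y_ink = 13.5, 5·y_cutting + 2·y_ink = 25.5.
Solving: y_cutting = 4.5, y_ink = 1.5.
Δz = y_cutting·Δb = 4.5 × (-6) = -27, so new z* = 1081.5 − 27 = 1054.5.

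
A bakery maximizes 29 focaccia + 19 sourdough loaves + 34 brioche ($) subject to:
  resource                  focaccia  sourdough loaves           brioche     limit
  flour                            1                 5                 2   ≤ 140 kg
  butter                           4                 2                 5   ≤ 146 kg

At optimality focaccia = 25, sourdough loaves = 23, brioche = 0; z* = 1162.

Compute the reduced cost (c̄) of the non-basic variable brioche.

-3

Check each constraint at x*: flour 140/140 (tight); butter 146/146 (tight).
From A_Bᵀ y = c: 1·y_flour + 4·y_butter = 29; 5·y_flour + 2·y_butter = 19.
Solving: y_flour = 1, y_butter = 7.
Reduced cost of brioche: c₃ − yᵀa₃ = 34 − (1·2 + 7·5) = 34 − 37 = -3.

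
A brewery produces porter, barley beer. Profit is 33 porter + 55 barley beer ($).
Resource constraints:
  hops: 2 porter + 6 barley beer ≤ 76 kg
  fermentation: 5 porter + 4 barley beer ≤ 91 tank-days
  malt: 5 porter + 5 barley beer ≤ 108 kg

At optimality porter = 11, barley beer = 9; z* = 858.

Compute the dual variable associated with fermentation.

Check each constraint at x*: hops 76/76 (tight); fermentation 91/91 (tight); malt 100/108 (slack 8).
By complementary slackness, y = 0 for the non-binding constraint.
Dual feasibility on the basic columns requires 2·y_hops + 5·y_fermentation = 33, 6·y_hops + 4·y_fermentation = 55.
→ y_hops = 6.5 and y_fermentation = 4.
Shadow price of fermentation = 4.

4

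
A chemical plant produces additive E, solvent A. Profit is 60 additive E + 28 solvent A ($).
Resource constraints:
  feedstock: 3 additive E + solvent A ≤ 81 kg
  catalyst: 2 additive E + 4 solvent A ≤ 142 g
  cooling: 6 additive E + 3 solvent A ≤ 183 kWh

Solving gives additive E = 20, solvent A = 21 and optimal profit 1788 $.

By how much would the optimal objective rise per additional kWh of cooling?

Binding: feedstock and cooling. Non-binding: catalyst (18 unused).
Since catalyst is not tight, its dual is 0.
The binding rows give the dual system: 3·y_feedstock + 6·y_cooling = 60 and 1·y_feedstock + 3·y_cooling = 28.
→ y_feedstock = 4 and y_cooling = 8.
Shadow price of cooling = 8.

8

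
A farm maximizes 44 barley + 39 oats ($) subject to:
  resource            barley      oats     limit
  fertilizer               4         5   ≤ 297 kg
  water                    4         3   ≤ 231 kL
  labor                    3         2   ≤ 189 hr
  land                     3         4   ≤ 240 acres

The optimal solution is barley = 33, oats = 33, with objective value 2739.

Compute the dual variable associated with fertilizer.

At the optimum: fertilizer uses 297 of 297 (binding); water uses 231 of 231 (binding); labor uses 165 of 189 (slack = 24); land uses 231 of 240 (slack = 9).
By complementary slackness, y = 0 for the non-binding constraints.
The binding rows give the dual system: 4·y_fertilizer + 4·y_water = 44 and 5·y_fertilizer + 3·y_water = 39.
→ y_fertilizer = 3 and y_water = 8.
Shadow price of fertilizer = 3.

3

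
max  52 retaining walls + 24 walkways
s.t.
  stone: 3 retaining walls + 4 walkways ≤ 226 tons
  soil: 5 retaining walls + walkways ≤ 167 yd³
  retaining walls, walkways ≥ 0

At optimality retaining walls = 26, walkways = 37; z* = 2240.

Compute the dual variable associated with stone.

4

Check each constraint at x*: stone 226/226 (tight); soil 167/167 (tight).
Dual feasibility on the basic columns requires 3·y_stone + 5·y_soil = 52, 4·y_stone + 1·y_soil = 24.
→ y_stone = 4 and y_soil = 8.
Shadow price of stone = 4.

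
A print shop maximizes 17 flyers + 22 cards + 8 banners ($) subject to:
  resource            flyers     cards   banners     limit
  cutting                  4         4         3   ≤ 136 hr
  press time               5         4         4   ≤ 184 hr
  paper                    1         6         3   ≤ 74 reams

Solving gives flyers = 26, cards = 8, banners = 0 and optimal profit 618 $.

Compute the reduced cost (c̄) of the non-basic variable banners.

-7

Check each constraint at x*: cutting 136/136 (tight); press time 162/184 (slack 22); paper 74/74 (tight).
Since press time is not tight, its dual is 0.
The binding rows give the dual system: 4·y_cutting + 1·y_paper = 17 and 4·y_cutting + 6·y_paper = 22.
Solving: y_cutting = 4, y_paper = 1.
Reduced cost of banners: c₃ − yᵀa₃ = 8 − (4·3 + 1·3) = 8 − 15 = -7.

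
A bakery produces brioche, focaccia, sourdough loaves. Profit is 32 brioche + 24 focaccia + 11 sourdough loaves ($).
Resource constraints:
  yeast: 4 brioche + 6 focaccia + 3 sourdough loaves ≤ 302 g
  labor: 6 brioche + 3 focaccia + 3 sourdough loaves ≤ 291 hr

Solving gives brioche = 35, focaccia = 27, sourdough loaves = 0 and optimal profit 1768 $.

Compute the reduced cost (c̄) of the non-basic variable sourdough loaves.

-7

At the optimum: yeast uses 302 of 302 (binding); labor uses 291 of 291 (binding).
Dual feasibility on the basic columns requires 4·y_yeast + 6·y_labor = 32, 6·y_yeast + 3·y_labor = 24.
→ y_yeast = 2 and y_labor = 4.
Reduced cost of sourdough loaves: c₃ − yᵀa₃ = 11 − (2·3 + 4·3) = 11 − 18 = -7.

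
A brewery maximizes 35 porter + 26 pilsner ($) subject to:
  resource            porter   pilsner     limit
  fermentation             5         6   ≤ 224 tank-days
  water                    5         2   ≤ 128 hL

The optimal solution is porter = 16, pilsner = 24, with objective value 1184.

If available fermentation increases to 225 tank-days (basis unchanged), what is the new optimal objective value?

1187

At the optimum: fermentation uses 224 of 224 (binding); water uses 128 of 128 (binding).
Dual feasibility on the basic columns requires 5·y_fermentation + 5·y_water = 35, 6·y_fermentation + 2·y_water = 26.
This yields shadow prices y_fermentation = 3, y_water = 4.
Δz = y_fermentation·Δb = 3 × (1) = 3, so new z* = 1184 + 3 = 1187.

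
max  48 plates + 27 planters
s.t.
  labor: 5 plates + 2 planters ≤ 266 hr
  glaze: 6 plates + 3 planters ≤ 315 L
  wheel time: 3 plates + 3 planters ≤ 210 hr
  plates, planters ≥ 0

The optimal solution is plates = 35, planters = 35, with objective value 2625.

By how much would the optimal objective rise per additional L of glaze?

At the optimum: labor uses 245 of 266 (slack = 21); glaze uses 315 of 315 (binding); wheel time uses 210 of 210 (binding).
Slack constraints have shadow price 0 (complementary slackness).
The binding rows give the dual system: 6·y_glaze + 3·y_wheel time = 48 and 3·y_glaze + 3·y_wheel time = 27.
Solving: y_glaze = 7, y_wheel time = 2.
Shadow price of glaze = 7.

7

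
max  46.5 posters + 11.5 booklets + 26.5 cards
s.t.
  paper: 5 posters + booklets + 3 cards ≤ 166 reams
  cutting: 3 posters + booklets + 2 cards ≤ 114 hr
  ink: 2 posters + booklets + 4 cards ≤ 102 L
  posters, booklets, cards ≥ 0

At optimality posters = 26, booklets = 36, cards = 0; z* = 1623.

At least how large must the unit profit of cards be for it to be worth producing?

Binding: paper and cutting. Non-binding: ink (14 unused).
By complementary slackness, y = 0 for the non-binding constraint.
Dual feasibility on the basic columns requires 5·y_paper + 3·y_cutting = 46.5, 1·y_paper + 1·y_cutting = 11.5.
Solving: y_paper = 6, y_cutting = 5.5.
cards enters the basis when its profit ≥ yᵀa₃ = 6·3 + 5.5·2 = 29.

29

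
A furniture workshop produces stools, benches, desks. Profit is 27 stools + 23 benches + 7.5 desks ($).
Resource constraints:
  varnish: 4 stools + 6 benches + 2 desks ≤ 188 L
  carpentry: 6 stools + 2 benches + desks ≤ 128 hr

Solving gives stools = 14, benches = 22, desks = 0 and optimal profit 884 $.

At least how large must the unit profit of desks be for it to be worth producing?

8.5

At the optimum: varnish uses 188 of 188 (binding); carpentry uses 128 of 128 (binding).
The binding rows give the dual system: 4·y_varnish + 6·y_carpentry = 27 and 6·y_varnish + 2·y_carpentry = 23.
This yields shadow prices y_varnish = 3, y_carpentry = 2.5.
desks enters the basis when its profit ≥ yᵀa₃ = 3·2 + 2.5·1 = 8.5.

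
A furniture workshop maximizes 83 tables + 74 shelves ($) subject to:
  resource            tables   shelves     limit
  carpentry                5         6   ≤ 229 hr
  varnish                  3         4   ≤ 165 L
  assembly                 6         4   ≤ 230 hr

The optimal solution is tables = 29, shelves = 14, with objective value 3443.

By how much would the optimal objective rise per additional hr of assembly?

At the optimum: carpentry uses 229 of 229 (binding); varnish uses 143 of 165 (slack = 22); assembly uses 230 of 230 (binding).
Since varnish is not tight, its dual is 0.
Dual feasibility on the basic columns requires 5·y_carpentry + 6·y_assembly = 83, 6·y_carpentry + 4·y_assembly = 74.
→ y_carpentry = 7 and y_assembly = 8.
Shadow price of assembly = 8.

8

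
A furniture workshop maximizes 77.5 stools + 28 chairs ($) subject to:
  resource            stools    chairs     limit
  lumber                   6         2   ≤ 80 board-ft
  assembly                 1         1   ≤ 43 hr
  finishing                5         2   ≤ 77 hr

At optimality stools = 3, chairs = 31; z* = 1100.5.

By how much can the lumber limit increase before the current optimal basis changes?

12.4

Binding constraints: lumber, finishing. The basis is B = [[6,2],[5,2]] with det 2.
Per unit increase in lumber, x* moves by d = (1, -2.5).
The basis stays optimal until chairs reaches 0; allowable increase = 12.4 board-ft.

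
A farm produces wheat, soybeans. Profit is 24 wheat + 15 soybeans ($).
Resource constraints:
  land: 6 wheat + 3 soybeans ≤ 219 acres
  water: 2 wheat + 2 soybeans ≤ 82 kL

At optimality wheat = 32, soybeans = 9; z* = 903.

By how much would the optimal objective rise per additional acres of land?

At the optimum: land uses 219 of 219 (binding); water uses 82 of 82 (binding).
The binding rows give the dual system: 6·y_land + 2·y_water = 24 and 3·y_land + 2·y_water = 15.
Solving: y_land = 3, y_water = 3.
Shadow price of land = 3.

3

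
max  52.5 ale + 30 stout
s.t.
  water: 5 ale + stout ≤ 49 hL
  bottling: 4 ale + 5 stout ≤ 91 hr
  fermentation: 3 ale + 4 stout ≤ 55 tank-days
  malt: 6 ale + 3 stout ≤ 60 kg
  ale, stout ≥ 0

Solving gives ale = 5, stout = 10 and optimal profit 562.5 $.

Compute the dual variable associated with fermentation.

1.5

Binding: fermentation and malt. Non-binding: water (14 unused), bottling (21 unused).
Slack constraints have shadow price 0 (complementary slackness).
Dual feasibility on the basic columns requires 3·y_fermentation + 6·y_malt = 52.5, 4·y_fermentation + 3·y_malt = 30.
This yields shadow prices y_fermentation = 1.5, y_malt = 8.
Shadow price of fermentation = 1.5.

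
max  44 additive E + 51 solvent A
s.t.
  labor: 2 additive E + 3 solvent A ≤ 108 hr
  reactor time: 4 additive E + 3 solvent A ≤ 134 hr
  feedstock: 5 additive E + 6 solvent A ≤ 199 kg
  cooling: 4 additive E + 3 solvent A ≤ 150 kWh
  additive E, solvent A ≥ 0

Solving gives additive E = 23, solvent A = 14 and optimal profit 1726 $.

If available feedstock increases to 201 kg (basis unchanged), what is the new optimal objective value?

1742

At the optimum: labor uses 88 of 108 (slack = 20); reactor time uses 134 of 134 (binding); feedstock uses 199 of 199 (binding); cooling uses 134 of 150 (slack = 16).
Since labor, cooling are not tight, their duals are 0.
From A_Bᵀ y = c: 4·y_reactor time + 5·y_feedstock = 44; 3·y_reactor time + 6·y_feedstock = 51.
This yields shadow prices y_reactor time = 1, y_feedstock = 8.
Δz = y_feedstock·Δb = 8 × (2) = 16, so new z* = 1726 + 16 = 1742.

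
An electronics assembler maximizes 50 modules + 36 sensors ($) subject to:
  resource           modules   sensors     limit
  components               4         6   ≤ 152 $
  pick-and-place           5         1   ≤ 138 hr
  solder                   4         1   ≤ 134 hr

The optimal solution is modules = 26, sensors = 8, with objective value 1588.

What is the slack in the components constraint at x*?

0

components used = 4·26 + 6·8 = 152; slack = 152 − 152 = 0.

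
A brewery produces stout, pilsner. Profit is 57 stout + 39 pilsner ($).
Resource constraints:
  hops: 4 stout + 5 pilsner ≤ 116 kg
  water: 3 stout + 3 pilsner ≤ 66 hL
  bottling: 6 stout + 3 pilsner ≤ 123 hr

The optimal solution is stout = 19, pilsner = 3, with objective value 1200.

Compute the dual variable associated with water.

7

At the optimum: hops uses 91 of 116 (slack = 25); water uses 66 of 66 (binding); bottling uses 123 of 123 (binding).
By complementary slackness, y = 0 for the non-binding constraint.
Dual feasibility on the basic columns requires 3·y_water + 6·y_bottling = 57, 3·y_water + 3·y_bottling = 39.
Solving: y_water = 7, y_bottling = 6.
Shadow price of water = 7.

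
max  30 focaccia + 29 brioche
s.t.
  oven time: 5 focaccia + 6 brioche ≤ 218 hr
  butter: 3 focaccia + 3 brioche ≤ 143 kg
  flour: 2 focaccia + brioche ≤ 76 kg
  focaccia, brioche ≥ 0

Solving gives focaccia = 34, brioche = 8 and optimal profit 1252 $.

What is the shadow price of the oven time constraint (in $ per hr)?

At the optimum: oven time uses 218 of 218 (binding); butter uses 126 of 143 (slack = 17); flour uses 76 of 76 (binding).
Since butter is not tight, its dual is 0.
The binding rows give the dual system: 5·y_oven time + 2·y_flour = 30 and 6·y_oven time + 1·y_flour = 29.
This yields shadow prices y_oven time = 4, y_flour = 5.
Shadow price of oven time = 4.

4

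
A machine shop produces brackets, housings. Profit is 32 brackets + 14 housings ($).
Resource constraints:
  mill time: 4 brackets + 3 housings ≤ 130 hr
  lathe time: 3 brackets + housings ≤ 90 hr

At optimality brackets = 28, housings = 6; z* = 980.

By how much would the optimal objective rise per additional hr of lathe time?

Both mill time and lathe time are binding at x*.
From A_Bᵀ y = c: 4·y_mill time + 3·y_lathe time = 32; 3·y_mill time + 1·y_lathe time = 14.
→ y_mill time = 2 and y_lathe time = 8.
Shadow price of lathe time = 8.

8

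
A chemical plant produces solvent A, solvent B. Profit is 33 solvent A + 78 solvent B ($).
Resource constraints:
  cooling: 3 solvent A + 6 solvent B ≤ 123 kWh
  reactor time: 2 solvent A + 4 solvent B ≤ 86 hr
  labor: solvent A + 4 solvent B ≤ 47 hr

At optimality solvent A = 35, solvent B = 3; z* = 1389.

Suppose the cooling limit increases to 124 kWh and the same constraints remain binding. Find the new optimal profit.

Check each constraint at x*: cooling 123/123 (tight); reactor time 82/86 (slack 4); labor 47/47 (tight).
Slack constraints have shadow price 0 (complementary slackness).
The binding rows give the dual system: 3·y_cooling + 1·y_labor = 33 and 6·y_cooling + 4·y_labor = 78.
Solving: y_cooling = 9, y_labor = 6.
Δz = y_cooling·Δb = 9 × (1) = 9, so new z* = 1389 + 9 = 1398.

1398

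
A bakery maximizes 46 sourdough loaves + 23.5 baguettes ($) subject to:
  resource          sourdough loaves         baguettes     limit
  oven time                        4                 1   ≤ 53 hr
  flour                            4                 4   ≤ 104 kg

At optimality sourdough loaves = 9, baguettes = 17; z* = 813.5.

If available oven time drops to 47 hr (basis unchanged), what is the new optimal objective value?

At the optimum: oven time uses 53 of 53 (binding); flour uses 104 of 104 (binding).
From A_Bᵀ y = c: 4·y_oven time + 4·y_flour = 46; 1·y_oven time + 4·y_flour = 23.5.
→ y_oven time = 7.5 and y_flour = 4.
Δz = y_oven time·Δb = 7.5 × (-6) = -45, so new z* = 813.5 − 45 = 768.5.

768.5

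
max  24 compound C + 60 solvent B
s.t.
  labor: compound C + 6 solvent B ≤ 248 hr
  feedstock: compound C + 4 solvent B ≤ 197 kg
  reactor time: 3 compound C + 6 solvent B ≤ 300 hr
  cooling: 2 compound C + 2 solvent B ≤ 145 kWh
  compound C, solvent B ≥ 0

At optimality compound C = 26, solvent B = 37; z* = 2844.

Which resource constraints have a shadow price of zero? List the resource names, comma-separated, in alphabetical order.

cooling, feedstock

labor: 248/248 (binding)
feedstock: 174/197 (slack 23)
reactor time: 300/300 (binding)
cooling: 126/145 (slack 19)
By complementary slackness, a constraint with positive slack has shadow price 0 → cooling, feedstock.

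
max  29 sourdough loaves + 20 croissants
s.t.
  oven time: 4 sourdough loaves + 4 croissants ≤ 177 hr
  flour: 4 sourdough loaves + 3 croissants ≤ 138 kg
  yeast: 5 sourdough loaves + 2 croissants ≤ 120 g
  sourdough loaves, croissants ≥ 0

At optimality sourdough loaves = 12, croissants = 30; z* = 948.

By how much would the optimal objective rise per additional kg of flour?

At the optimum: oven time uses 168 of 177 (slack = 9); flour uses 138 of 138 (binding); yeast uses 120 of 120 (binding).
Slack constraints have shadow price 0 (complementary slackness).
From A_Bᵀ y = c: 4·y_flour + 5·y_yeast = 29; 3·y_flour + 2·y_yeast = 20.
Solving: y_flour = 6, y_yeast = 1.
Shadow price of flour = 6.

6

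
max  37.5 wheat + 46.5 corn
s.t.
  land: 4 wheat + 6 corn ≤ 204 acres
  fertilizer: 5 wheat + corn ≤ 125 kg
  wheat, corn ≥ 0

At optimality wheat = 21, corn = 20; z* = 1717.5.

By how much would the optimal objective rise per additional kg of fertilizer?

1.5

At the optimum: land uses 204 of 204 (binding); fertilizer uses 125 of 125 (binding).
From A_Bᵀ y = c: 4·y_land + 5·y_fertilizer = 37.5; 6·y_land + 1·y_fertilizer = 46.5.
→ y_land = 7.5 and y_fertilizer = 1.5.
Shadow price of fertilizer = 1.5.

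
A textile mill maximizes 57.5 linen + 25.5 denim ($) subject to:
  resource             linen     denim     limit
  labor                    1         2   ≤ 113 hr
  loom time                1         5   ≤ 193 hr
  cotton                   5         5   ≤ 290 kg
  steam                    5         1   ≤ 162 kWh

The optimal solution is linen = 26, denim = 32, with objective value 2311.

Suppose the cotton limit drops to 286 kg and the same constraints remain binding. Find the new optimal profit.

2297

Binding: cotton and steam. Non-binding: labor (23 unused), loom time (7 unused).
By complementary slackness, y = 0 for the non-binding constraints.
Dual feasibility on the basic columns requires 5·y_cotton + 5·y_steam = 57.5, 5·y_cotton + 1·y_steam = 25.5.
Solving: y_cotton = 3.5, y_steam = 8.
Δz = y_cotton·Δb = 3.5 × (-4) = -14, so new z* = 2311 − 14 = 2297.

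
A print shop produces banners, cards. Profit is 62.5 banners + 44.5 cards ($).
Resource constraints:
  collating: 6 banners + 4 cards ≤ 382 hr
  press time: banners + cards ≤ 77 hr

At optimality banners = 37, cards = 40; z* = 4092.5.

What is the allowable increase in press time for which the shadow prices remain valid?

18.5

Binding constraints: collating, press time. The basis is B = [[6,4],[1,1]] with det 2.
Per unit increase in press time, x* moves by d = (-2, 3).
The basis stays optimal until banners reaches 0; allowable increase = 18.5 hr.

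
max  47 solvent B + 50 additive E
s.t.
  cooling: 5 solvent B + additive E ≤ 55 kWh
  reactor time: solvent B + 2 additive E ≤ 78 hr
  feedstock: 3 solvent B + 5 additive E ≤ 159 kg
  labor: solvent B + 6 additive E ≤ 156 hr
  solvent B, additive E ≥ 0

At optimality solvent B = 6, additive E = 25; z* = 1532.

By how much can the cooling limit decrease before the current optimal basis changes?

29

Binding constraints: cooling, labor. The basis is B = [[5,1],[1,6]] with det 29.
Per unit decrease in cooling, x* moves by d = (-0.2069, 0.0345).
The basis stays optimal until solvent B reaches 0; allowable decrease = 29 kWh.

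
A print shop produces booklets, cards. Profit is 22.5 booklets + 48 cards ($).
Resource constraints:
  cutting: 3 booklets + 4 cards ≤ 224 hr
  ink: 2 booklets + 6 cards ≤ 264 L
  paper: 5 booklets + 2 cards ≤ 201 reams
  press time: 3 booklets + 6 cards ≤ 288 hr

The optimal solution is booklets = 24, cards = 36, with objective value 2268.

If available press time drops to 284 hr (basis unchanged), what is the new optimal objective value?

2242

Binding: ink and press time. Non-binding: cutting (8 unused), paper (9 unused).
Slack constraints have shadow price 0 (complementary slackness).
The binding rows give the dual system: 2·y_ink + 3·y_press time = 22.5 and 6·y_ink + 6·y_press time = 48.
→ y_ink = 1.5 and y_press time = 6.5.
Δz = y_press time·Δb = 6.5 × (-4) = -26, so new z* = 2268 − 26 = 2242.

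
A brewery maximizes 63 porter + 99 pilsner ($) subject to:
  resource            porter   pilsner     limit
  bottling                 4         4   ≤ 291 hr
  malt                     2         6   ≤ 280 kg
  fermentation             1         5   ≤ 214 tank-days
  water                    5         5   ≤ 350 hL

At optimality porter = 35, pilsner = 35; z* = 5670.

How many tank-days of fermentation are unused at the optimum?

fermentation used = 1·35 + 5·35 = 210; slack = 214 − 210 = 4.

4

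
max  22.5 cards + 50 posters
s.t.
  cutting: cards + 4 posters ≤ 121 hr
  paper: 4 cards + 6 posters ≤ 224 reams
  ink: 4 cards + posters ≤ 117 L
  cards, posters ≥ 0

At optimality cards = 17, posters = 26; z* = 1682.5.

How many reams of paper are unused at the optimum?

0

paper used = 4·17 + 6·26 = 224; slack = 224 − 224 = 0.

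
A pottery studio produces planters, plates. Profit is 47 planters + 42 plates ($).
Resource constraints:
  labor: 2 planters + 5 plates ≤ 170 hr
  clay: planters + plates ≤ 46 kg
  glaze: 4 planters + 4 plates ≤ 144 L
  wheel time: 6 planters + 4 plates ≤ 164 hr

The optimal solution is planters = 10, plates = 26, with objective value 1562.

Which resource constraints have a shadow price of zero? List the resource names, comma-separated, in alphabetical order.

clay, labor

labor: 150/170 (slack 20)
clay: 36/46 (slack 10)
glaze: 144/144 (binding)
wheel time: 164/164 (binding)
By complementary slackness, a constraint with positive slack has shadow price 0 → clay, labor.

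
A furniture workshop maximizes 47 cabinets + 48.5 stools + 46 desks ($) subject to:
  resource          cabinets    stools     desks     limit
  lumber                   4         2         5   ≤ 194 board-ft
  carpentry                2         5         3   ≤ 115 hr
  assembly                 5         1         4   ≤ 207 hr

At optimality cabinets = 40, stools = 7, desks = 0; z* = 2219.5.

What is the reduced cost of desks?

Binding: carpentry and assembly. Non-binding: lumber (20 unused).
By complementary slackness, y = 0 for the non-binding constraint.
Dual feasibility on the basic columns requires 2·y_carpentry + 5·y_assembly = 47, 5·y_carpentry + 1·y_assembly = 48.5.
This yields shadow prices y_carpentry = 8.5, y_assembly = 6.
Reduced cost of desks: c₃ − yᵀa₃ = 46 − (8.5·3 + 6·4) = 46 − 49.5 = -3.5.

-3.5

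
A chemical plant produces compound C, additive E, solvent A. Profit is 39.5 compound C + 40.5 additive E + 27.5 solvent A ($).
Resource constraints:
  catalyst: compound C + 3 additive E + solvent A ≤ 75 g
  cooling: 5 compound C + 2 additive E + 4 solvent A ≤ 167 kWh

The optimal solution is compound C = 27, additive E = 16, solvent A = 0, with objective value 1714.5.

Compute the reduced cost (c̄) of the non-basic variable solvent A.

-6

Both catalyst and cooling are binding at x*.
From A_Bᵀ y = c: 1·y_catalyst + 5·y_cooling = 39.5; 3·y_catalyst + 2·y_cooling = 40.5.
Solving: y_catalyst = 9.5, y_cooling = 6.
Reduced cost of solvent A: c₃ − yᵀa₃ = 27.5 − (9.5·1 + 6·4) = 27.5 − 33.5 = -6.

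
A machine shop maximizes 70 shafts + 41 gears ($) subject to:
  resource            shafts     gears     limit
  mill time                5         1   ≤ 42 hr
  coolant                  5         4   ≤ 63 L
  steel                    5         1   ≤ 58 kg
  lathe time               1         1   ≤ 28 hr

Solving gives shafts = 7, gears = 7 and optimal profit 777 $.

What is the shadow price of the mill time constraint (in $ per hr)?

Binding: mill time and coolant. Non-binding: steel (16 unused), lathe time (14 unused).
Slack constraints have shadow price 0 (complementary slackness).
The binding rows give the dual system: 5·y_mill time + 5·y_coolant = 70 and 1·y_mill time + 4·y_coolant = 41.
→ y_mill time = 5 and y_coolant = 9.
Shadow price of mill time = 5.

5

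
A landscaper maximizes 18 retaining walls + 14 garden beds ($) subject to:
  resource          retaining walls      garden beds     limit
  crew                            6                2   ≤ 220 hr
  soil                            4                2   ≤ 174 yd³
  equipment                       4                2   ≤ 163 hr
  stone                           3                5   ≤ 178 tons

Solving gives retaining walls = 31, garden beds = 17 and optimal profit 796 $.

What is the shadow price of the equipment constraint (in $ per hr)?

0

Binding: crew and stone. Non-binding: soil (16 unused), equipment (5 unused).
By complementary slackness, y = 0 for the non-binding constraints.
Dual feasibility on the basic columns requires 6·y_crew + 3·y_stone = 18, 2·y_crew + 5·y_stone = 14.
→ y_crew = 2 and y_stone = 2.
Shadow price of equipment = 0.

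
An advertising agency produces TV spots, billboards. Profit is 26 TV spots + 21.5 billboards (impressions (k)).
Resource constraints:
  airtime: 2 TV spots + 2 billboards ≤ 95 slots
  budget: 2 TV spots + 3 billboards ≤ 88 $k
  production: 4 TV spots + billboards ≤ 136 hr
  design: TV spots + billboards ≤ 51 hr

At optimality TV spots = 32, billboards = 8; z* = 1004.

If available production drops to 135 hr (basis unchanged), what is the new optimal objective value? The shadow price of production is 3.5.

1000.5

Δb = -1, so new z* = 1004 + (3.5)·(-1) = 1004 − 3.5 = 1000.5.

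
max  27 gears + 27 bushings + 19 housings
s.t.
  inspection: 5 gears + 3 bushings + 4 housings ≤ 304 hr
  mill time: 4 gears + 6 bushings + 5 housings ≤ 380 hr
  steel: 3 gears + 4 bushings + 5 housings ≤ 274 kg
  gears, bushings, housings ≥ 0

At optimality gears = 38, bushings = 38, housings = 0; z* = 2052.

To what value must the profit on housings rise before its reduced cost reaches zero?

27

Check each constraint at x*: inspection 304/304 (tight); mill time 380/380 (tight); steel 266/274 (slack 8).
Slack constraints have shadow price 0 (complementary slackness).
From A_Bᵀ y = c: 5·y_inspection + 4·y_mill time = 27; 3·y_inspection + 6·y_mill time = 27.
Solving: y_inspection = 3, y_mill time = 3.
housings enters the basis when its profit ≥ yᵀa₃ = 3·4 + 3·5 = 27.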